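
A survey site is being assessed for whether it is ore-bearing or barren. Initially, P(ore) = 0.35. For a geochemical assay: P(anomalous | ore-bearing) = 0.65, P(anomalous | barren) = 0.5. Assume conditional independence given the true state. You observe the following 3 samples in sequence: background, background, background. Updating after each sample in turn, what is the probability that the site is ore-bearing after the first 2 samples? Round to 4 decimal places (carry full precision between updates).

Apply Bayes' rule sequentially, carrying P(ore) forward.
After 'background': P(ore) = 0.35·0.3500 / (0.35·0.3500 + 0.5·0.6500) ≈ 0.2737
After 'background': P(ore) = 0.35·0.2737 / (0.35·0.2737 + 0.5·0.7263) ≈ 0.2088

0.2088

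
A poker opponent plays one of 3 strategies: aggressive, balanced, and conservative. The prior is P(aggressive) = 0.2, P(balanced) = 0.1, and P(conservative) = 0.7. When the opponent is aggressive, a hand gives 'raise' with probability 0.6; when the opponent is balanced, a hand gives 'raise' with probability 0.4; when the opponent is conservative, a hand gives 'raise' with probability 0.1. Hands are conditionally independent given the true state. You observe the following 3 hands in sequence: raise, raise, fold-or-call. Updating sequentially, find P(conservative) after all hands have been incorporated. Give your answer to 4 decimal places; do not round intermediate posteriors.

0.1409

After 'raise': normaliser = 0.6·0.2000 + 0.4·0.1000 + 0.1·0.7000; P(aggressive) ≈ 0.5217, P(balanced) ≈ 0.1739, P(conservative) ≈ 0.3043
After 'raise': normaliser = 0.6·0.5217 + 0.4·0.1739 + 0.1·0.3043; P(aggressive) ≈ 0.7579, P(balanced) ≈ 0.1684, P(conservative) ≈ 0.0737
After 'fold-or-call': normaliser = 0.4·0.7579 + 0.6·0.1684 + 0.9·0.0737; P(aggressive) ≈ 0.6443, P(balanced) ≈ 0.2148, P(conservative) ≈ 0.1409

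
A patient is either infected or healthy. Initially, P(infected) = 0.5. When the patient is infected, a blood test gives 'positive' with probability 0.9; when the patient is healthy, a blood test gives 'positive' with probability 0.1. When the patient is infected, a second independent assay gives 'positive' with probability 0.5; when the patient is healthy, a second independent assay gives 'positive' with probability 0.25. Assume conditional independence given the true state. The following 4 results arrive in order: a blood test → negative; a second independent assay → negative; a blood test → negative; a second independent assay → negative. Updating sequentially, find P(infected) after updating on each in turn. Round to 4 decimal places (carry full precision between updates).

After a blood test='negative': P(infected) = 0.1·0.5000 / (0.1·0.5000 + 0.9·0.5000) ≈ 0.1000
After a second independent assay='negative': P(infected) = 0.5·0.1000 / (0.5·0.1000 + 0.75·0.9000) ≈ 0.0690
After a blood test='negative': P(infected) = 0.1·0.0690 / (0.1·0.0690 + 0.9·0.9310) ≈ 0.0082
After a second independent assay='negative': P(infected) = 0.5·0.0082 / (0.5·0.0082 + 0.75·0.9918) ≈ 0.0055

0.0055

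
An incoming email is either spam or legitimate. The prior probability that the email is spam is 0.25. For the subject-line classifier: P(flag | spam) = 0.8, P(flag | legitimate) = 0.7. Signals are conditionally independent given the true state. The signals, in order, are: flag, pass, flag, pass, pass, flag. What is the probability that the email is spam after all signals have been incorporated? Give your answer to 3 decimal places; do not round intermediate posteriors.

0.128

After 'flag': P(spam) = 0.8·0.2500 / (0.8·0.2500 + 0.7·0.7500) ≈ 0.2759
After 'pass': P(spam) = 0.2·0.2759 / (0.2·0.2759 + 0.3·0.7241) ≈ 0.2025
After 'flag': P(spam) = 0.8·0.2025 / (0.8·0.2025 + 0.7·0.7975) ≈ 0.2250
After 'pass': P(spam) = 0.2·0.2250 / (0.2·0.2250 + 0.3·0.7750) ≈ 0.1621
After 'pass': P(spam) = 0.2·0.1621 / (0.2·0.1621 + 0.3·0.8379) ≈ 0.1143
After 'flag': P(spam) = 0.8·0.1143 / (0.8·0.1143 + 0.7·0.8857) ≈ 0.1285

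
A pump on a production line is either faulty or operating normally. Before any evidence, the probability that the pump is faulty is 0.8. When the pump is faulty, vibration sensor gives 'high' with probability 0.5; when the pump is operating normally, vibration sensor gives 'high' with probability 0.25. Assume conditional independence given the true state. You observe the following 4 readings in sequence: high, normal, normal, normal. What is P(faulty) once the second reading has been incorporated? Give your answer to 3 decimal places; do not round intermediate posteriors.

0.842

After 'high': P(faulty) = 0.5·0.8000 / (0.5·0.8000 + 0.25·0.2000) ≈ 0.8889
After 'normal': P(faulty) = 0.5·0.8889 / (0.5·0.8889 + 0.75·0.1111) ≈ 0.8421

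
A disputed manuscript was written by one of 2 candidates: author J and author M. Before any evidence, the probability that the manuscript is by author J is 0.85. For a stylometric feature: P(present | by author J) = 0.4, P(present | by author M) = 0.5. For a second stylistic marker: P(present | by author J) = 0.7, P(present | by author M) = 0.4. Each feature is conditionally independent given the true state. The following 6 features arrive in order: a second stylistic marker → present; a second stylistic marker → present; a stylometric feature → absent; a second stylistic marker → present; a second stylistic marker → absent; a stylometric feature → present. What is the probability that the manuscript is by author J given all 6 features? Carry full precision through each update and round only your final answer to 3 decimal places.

Each posterior becomes the prior for the next update.
After a second stylistic marker='present': P(author J) = 0.7·0.8500 / (0.7·0.8500 + 0.4·0.1500) ≈ 0.9084
After a second stylistic marker='present': P(author J) = 0.7·0.9084 / (0.7·0.9084 + 0.4·0.0916) ≈ 0.9455
After a stylometric feature='absent': P(author J) = 0.6·0.9455 / (0.6·0.9455 + 0.5·0.0545) ≈ 0.9542
After a second stylistic marker='present': P(author J) = 0.7·0.9542 / (0.7·0.9542 + 0.4·0.0458) ≈ 0.9733
After a second stylistic marker='absent': P(author J) = 0.3·0.9733 / (0.3·0.9733 + 0.6·0.0267) ≈ 0.9480
After a stylometric feature='present': P(author J) = 0.4·0.9480 / (0.4·0.9480 + 0.5·0.0520) ≈ 0.9358

0.936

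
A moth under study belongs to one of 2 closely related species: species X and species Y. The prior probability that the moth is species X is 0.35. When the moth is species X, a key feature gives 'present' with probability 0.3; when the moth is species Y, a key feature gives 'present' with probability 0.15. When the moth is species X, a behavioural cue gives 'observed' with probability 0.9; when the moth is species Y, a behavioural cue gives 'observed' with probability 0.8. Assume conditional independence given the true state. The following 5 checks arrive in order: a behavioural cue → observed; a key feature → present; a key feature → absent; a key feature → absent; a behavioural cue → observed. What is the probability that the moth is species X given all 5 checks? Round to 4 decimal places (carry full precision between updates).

0.4804

Each posterior becomes the prior for the next update.
After a behavioural cue='observed': P(species X) = 0.9·0.3500 / (0.9·0.3500 + 0.8·0.6500) ≈ 0.3772
After a key feature='present': P(species X) = 0.3·0.3772 / (0.3·0.3772 + 0.15·0.6228) ≈ 0.5478
After a key feature='absent': P(species X) = 0.7·0.5478 / (0.7·0.5478 + 0.85·0.4522) ≈ 0.4994
After a key feature='absent': P(species X) = 0.7·0.4994 / (0.7·0.4994 + 0.85·0.5006) ≈ 0.4511
After a behavioural cue='observed': P(species X) = 0.9·0.4511 / (0.9·0.4511 + 0.8·0.5489) ≈ 0.4804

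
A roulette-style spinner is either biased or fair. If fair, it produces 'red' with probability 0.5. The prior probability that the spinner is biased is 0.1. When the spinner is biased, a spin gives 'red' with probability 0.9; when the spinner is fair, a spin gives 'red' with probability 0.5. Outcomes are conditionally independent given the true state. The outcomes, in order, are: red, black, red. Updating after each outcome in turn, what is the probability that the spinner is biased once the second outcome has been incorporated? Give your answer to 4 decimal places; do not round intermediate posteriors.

After 'red': P(biased) = 0.9·0.1000 / (0.9·0.1000 + 0.5·0.9000) ≈ 0.1667
After 'black': P(biased) = 0.1·0.1667 / (0.1·0.1667 + 0.5·0.8333) ≈ 0.0385

0.0385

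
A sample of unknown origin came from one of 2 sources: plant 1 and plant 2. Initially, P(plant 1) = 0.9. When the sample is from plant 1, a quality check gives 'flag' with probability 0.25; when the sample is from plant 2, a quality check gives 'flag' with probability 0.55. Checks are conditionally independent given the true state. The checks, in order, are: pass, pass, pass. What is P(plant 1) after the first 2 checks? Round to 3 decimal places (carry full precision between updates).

After 'pass': P(plant 1) = 0.75·0.9000 / (0.75·0.9000 + 0.45·0.1000) ≈ 0.9375
After 'pass': P(plant 1) = 0.75·0.9375 / (0.75·0.9375 + 0.45·0.0625) ≈ 0.9615

0.962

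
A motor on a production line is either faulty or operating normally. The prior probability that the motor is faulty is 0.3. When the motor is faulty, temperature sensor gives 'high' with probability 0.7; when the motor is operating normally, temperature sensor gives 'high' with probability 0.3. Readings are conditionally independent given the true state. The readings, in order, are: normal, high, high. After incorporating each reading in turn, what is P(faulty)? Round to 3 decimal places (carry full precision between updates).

0.500

Apply Bayes' rule sequentially, carrying P(faulty) forward.
After 'normal': P(faulty) = 0.3·0.3000 / (0.3·0.3000 + 0.7·0.7000) ≈ 0.1552
After 'high': P(faulty) = 0.7·0.1552 / (0.7·0.1552 + 0.3·0.8448) ≈ 0.3000
After 'high': P(faulty) = 0.7·0.3000 / (0.7·0.3000 + 0.3·0.7000) ≈ 0.5000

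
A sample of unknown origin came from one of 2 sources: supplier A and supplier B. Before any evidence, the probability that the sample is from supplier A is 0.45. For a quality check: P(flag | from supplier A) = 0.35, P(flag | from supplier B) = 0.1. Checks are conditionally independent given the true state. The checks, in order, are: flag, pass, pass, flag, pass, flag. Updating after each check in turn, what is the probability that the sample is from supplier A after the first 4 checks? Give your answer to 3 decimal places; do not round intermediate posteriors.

After 'flag': P(supplier A) = 0.35·0.4500 / (0.35·0.4500 + 0.1·0.5500) ≈ 0.7412
After 'pass': P(supplier A) = 0.65·0.7412 / (0.65·0.7412 + 0.9·0.2588) ≈ 0.6741
After 'pass': P(supplier A) = 0.65·0.6741 / (0.65·0.6741 + 0.9·0.3259) ≈ 0.5990
After 'flag': P(supplier A) = 0.35·0.5990 / (0.35·0.5990 + 0.1·0.4010) ≈ 0.8394

0.839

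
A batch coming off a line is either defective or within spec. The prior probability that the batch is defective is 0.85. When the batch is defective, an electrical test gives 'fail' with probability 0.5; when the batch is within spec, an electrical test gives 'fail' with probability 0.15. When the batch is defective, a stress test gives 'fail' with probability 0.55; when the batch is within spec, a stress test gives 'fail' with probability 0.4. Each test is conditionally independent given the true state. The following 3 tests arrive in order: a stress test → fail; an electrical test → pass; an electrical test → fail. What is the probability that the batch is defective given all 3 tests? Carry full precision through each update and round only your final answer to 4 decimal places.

0.9386

Each posterior becomes the prior for the next update.
After a stress test='fail': P(defective) = 0.55·0.8500 / (0.55·0.8500 + 0.4·0.1500) ≈ 0.8863
After an electrical test='pass': P(defective) = 0.5·0.8863 / (0.5·0.8863 + 0.85·0.1137) ≈ 0.8209
After an electrical test='fail': P(defective) = 0.5·0.8209 / (0.5·0.8209 + 0.15·0.1791) ≈ 0.9386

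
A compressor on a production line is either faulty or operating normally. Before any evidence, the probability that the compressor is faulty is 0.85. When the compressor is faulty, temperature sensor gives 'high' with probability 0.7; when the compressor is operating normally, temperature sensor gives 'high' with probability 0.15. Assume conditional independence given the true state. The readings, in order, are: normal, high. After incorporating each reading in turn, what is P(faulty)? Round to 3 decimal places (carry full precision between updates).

0.903

After 'normal': P(faulty) = 0.3·0.8500 / (0.3·0.8500 + 0.85·0.1500) ≈ 0.6667
After 'high': P(faulty) = 0.7·0.6667 / (0.7·0.6667 + 0.15·0.3333) ≈ 0.9032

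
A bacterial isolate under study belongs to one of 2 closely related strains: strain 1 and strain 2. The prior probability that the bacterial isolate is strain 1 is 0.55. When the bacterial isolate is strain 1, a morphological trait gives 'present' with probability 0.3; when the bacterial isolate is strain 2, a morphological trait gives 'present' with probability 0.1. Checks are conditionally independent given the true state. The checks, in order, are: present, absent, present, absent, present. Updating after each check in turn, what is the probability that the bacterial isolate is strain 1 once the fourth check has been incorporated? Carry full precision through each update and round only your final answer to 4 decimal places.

Each posterior becomes the prior for the next update.
After 'present': P(strain 1) = 0.3·0.5500 / (0.3·0.5500 + 0.1·0.4500) ≈ 0.7857
After 'absent': P(strain 1) = 0.7·0.7857 / (0.7·0.7857 + 0.9·0.2143) ≈ 0.7404
After 'present': P(strain 1) = 0.3·0.7404 / (0.3·0.7404 + 0.1·0.2596) ≈ 0.8953
After 'absent': P(strain 1) = 0.7·0.8953 / (0.7·0.8953 + 0.9·0.1047) ≈ 0.8694

0.8694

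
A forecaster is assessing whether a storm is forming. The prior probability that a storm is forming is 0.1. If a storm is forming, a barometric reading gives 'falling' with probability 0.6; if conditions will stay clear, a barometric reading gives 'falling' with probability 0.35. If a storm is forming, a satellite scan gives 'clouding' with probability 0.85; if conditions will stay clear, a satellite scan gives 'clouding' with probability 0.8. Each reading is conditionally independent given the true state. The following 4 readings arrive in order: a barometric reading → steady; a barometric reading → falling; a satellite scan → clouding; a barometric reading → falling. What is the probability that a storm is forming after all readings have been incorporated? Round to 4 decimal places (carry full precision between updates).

After a barometric reading='steady': P(storm) = 0.4·0.1000 / (0.4·0.1000 + 0.65·0.9000) ≈ 0.0640
After a barometric reading='falling': P(storm) = 0.6·0.0640 / (0.6·0.0640 + 0.35·0.9360) ≈ 0.1049
After a satellite scan='clouding': P(storm) = 0.85·0.1049 / (0.85·0.1049 + 0.8·0.8951) ≈ 0.1107
After a barometric reading='falling': P(storm) = 0.6·0.1107 / (0.6·0.1107 + 0.35·0.8893) ≈ 0.1759

0.1759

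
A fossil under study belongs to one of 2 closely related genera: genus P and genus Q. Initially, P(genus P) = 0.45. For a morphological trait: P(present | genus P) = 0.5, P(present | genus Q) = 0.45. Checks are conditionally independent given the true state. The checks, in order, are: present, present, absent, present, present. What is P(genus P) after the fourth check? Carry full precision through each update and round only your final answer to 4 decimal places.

Each posterior becomes the prior for the next update.
After 'present': P(genus P) = 0.5·0.4500 / (0.5·0.4500 + 0.45·0.5500) ≈ 0.4762
After 'present': P(genus P) = 0.5·0.4762 / (0.5·0.4762 + 0.45·0.5238) ≈ 0.5025
After 'absent': P(genus P) = 0.5·0.5025 / (0.5·0.5025 + 0.55·0.4975) ≈ 0.4787
After 'present': P(genus P) = 0.5·0.4787 / (0.5·0.4787 + 0.45·0.5213) ≈ 0.5050

0.5050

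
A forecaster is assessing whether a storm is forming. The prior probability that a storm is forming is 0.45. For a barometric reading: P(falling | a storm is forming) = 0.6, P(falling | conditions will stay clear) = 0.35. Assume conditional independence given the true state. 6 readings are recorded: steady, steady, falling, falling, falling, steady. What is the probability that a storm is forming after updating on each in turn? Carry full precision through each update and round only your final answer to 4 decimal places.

Apply Bayes' rule sequentially, carrying P(storm) forward.
After 'steady': P(storm) = 0.4·0.4500 / (0.4·0.4500 + 0.65·0.5500) ≈ 0.3349
After 'steady': P(storm) = 0.4·0.3349 / (0.4·0.3349 + 0.65·0.6651) ≈ 0.2366
After 'falling': P(storm) = 0.6·0.2366 / (0.6·0.2366 + 0.35·0.7634) ≈ 0.3469
After 'falling': P(storm) = 0.6·0.3469 / (0.6·0.3469 + 0.35·0.6531) ≈ 0.4766
After 'falling': P(storm) = 0.6·0.4766 / (0.6·0.4766 + 0.35·0.5234) ≈ 0.6095
After 'steady': P(storm) = 0.4·0.6095 / (0.4·0.6095 + 0.65·0.3905) ≈ 0.4900

0.4900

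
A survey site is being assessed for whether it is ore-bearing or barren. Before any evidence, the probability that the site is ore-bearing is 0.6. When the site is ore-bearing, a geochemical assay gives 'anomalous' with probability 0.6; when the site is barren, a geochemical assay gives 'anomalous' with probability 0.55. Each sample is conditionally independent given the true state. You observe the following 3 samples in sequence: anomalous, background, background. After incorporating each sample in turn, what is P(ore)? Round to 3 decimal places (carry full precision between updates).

0.564

Apply Bayes' rule sequentially, carrying P(ore) forward.
After 'anomalous': P(ore) = 0.6·0.6000 / (0.6·0.6000 + 0.55·0.4000) ≈ 0.6207
After 'background': P(ore) = 0.4·0.6207 / (0.4·0.6207 + 0.45·0.3793) ≈ 0.5926
After 'background': P(ore) = 0.4·0.5926 / (0.4·0.5926 + 0.45·0.4074) ≈ 0.5639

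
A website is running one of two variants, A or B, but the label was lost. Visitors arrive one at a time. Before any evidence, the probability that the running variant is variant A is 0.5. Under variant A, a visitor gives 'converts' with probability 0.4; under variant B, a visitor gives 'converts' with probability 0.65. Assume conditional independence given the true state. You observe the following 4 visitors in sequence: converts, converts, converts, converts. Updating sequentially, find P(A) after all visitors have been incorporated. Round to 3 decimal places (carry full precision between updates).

After 'converts': P(A) = 0.4·0.5000 / (0.4·0.5000 + 0.65·0.5000) ≈ 0.3810
After 'converts': P(A) = 0.4·0.3810 / (0.4·0.3810 + 0.65·0.6190) ≈ 0.2747
After 'converts': P(A) = 0.4·0.2747 / (0.4·0.2747 + 0.65·0.7253) ≈ 0.1890
After 'converts': P(A) = 0.4·0.1890 / (0.4·0.1890 + 0.65·0.8110) ≈ 0.1254

0.125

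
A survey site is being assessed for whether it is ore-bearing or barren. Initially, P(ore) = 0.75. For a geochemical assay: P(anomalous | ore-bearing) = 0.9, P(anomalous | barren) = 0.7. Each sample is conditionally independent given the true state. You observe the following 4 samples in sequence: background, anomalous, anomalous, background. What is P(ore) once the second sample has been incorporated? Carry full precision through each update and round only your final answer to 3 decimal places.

0.563

Each posterior becomes the prior for the next update.
After 'background': P(ore) = 0.1·0.7500 / (0.1·0.7500 + 0.3·0.2500) ≈ 0.5000
After 'anomalous': P(ore) = 0.9·0.5000 / (0.9·0.5000 + 0.7·0.5000) ≈ 0.5625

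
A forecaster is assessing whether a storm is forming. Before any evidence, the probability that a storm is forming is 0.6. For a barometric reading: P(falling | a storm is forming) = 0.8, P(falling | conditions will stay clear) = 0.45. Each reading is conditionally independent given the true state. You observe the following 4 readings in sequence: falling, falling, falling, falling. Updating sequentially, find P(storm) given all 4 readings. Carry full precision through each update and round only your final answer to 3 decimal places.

0.937

After 'falling': P(storm) = 0.8·0.6000 / (0.8·0.6000 + 0.45·0.4000) ≈ 0.7273
After 'falling': P(storm) = 0.8·0.7273 / (0.8·0.7273 + 0.45·0.2727) ≈ 0.8258
After 'falling': P(storm) = 0.8·0.8258 / (0.8·0.8258 + 0.45·0.1742) ≈ 0.8939
After 'falling': P(storm) = 0.8·0.8939 / (0.8·0.8939 + 0.45·0.1061) ≈ 0.9374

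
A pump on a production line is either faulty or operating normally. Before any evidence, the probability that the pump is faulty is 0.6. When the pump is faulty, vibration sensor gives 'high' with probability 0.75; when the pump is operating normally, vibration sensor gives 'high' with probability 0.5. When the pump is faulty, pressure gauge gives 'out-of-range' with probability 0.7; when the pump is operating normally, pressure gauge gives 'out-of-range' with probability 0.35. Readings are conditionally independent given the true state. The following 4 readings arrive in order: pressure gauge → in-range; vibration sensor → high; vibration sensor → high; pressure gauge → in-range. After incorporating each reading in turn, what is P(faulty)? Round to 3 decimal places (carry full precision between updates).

0.418

After pressure gauge='in-range': P(faulty) = 0.3·0.6000 / (0.3·0.6000 + 0.65·0.4000) ≈ 0.4091
After vibration sensor='high': P(faulty) = 0.75·0.4091 / (0.75·0.4091 + 0.5·0.5909) ≈ 0.5094
After vibration sensor='high': P(faulty) = 0.75·0.5094 / (0.75·0.5094 + 0.5·0.4906) ≈ 0.6090
After pressure gauge='in-range': P(faulty) = 0.3·0.6090 / (0.3·0.6090 + 0.65·0.3910) ≈ 0.4182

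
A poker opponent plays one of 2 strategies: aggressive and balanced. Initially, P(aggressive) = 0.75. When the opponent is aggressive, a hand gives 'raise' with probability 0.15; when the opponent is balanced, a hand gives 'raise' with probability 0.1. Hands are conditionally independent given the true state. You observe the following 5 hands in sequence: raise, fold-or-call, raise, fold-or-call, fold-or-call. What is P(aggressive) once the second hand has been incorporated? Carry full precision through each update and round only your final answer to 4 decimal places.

After 'raise': P(aggressive) = 0.15·0.7500 / (0.15·0.7500 + 0.1·0.2500) ≈ 0.8182
After 'fold-or-call': P(aggressive) = 0.85·0.8182 / (0.85·0.8182 + 0.9·0.1818) ≈ 0.8095

0.8095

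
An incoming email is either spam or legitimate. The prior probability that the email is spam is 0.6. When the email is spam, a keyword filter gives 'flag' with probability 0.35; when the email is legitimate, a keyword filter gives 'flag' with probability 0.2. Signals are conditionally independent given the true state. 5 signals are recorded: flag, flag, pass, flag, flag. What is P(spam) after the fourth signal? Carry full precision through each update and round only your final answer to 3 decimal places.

0.867

After 'flag': P(spam) = 0.35·0.6000 / (0.35·0.6000 + 0.2·0.4000) ≈ 0.7241
After 'flag': P(spam) = 0.35·0.7241 / (0.35·0.7241 + 0.2·0.2759) ≈ 0.8212
After 'pass': P(spam) = 0.65·0.8212 / (0.65·0.8212 + 0.8·0.1788) ≈ 0.7887
After 'flag': P(spam) = 0.35·0.7887 / (0.35·0.7887 + 0.2·0.2113) ≈ 0.8672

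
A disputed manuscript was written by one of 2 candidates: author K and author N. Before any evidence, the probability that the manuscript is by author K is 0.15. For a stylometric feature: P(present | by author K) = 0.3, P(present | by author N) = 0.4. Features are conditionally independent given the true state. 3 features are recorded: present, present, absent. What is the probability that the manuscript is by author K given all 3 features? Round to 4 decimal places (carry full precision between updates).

Apply Bayes' rule sequentially, carrying P(author K) forward.
After 'present': P(author K) = 0.3·0.1500 / (0.3·0.1500 + 0.4·0.8500) ≈ 0.1169
After 'present': P(author K) = 0.3·0.1169 / (0.3·0.1169 + 0.4·0.8831) ≈ 0.0903
After 'absent': P(author K) = 0.7·0.0903 / (0.7·0.0903 + 0.6·0.9097) ≈ 0.1038

0.1038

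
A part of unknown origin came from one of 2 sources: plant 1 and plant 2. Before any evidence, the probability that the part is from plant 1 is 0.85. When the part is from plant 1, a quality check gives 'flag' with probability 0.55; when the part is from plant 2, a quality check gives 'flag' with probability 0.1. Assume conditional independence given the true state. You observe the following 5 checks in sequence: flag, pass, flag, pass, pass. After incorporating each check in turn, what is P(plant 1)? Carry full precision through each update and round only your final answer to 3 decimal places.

Each posterior becomes the prior for the next update.
After 'flag': P(plant 1) = 0.55·0.8500 / (0.55·0.8500 + 0.1·0.1500) ≈ 0.9689
After 'pass': P(plant 1) = 0.45·0.9689 / (0.45·0.9689 + 0.9·0.0311) ≈ 0.9397
After 'flag': P(plant 1) = 0.55·0.9397 / (0.55·0.9397 + 0.1·0.0603) ≈ 0.9885
After 'pass': P(plant 1) = 0.45·0.9885 / (0.45·0.9885 + 0.9·0.0115) ≈ 0.9772
After 'pass': P(plant 1) = 0.45·0.9772 / (0.45·0.9772 + 0.9·0.0228) ≈ 0.9554

0.955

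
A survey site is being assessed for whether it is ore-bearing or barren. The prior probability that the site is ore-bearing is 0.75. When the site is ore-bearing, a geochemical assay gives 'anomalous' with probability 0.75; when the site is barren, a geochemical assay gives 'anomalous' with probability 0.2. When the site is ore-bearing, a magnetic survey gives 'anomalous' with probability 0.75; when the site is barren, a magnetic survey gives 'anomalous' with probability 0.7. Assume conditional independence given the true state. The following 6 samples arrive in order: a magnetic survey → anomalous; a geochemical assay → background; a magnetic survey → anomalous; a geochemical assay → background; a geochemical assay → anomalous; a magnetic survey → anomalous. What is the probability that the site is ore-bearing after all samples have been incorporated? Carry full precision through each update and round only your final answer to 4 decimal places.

Each posterior becomes the prior for the next update.
After a magnetic survey='anomalous': P(ore) = 0.75·0.7500 / (0.75·0.7500 + 0.7·0.2500) ≈ 0.7627
After a geochemical assay='background': P(ore) = 0.25·0.7627 / (0.25·0.7627 + 0.8·0.2373) ≈ 0.5011
After a magnetic survey='anomalous': P(ore) = 0.75·0.5011 / (0.75·0.5011 + 0.7·0.4989) ≈ 0.5184
After a geochemical assay='background': P(ore) = 0.25·0.5184 / (0.25·0.5184 + 0.8·0.4816) ≈ 0.2517
After a geochemical assay='anomalous': P(ore) = 0.75·0.2517 / (0.75·0.2517 + 0.2·0.7483) ≈ 0.5578
After a magnetic survey='anomalous': P(ore) = 0.75·0.5578 / (0.75·0.5578 + 0.7·0.4422) ≈ 0.5747

0.5747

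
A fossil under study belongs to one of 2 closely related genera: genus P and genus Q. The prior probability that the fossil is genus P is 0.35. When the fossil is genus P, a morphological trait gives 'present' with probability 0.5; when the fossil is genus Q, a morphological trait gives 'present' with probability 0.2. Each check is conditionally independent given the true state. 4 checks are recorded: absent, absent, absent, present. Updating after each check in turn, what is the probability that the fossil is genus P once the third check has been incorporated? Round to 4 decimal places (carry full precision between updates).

0.1162

After 'absent': P(genus P) = 0.5·0.3500 / (0.5·0.3500 + 0.8·0.6500) ≈ 0.2518
After 'absent': P(genus P) = 0.5·0.2518 / (0.5·0.2518 + 0.8·0.7482) ≈ 0.1738
After 'absent': P(genus P) = 0.5·0.1738 / (0.5·0.1738 + 0.8·0.8262) ≈ 0.1162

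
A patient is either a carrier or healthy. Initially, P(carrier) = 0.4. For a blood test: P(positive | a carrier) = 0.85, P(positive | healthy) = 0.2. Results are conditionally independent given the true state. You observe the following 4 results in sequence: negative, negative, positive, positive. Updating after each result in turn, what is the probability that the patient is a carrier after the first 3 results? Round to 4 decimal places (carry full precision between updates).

After 'negative': P(carrier) = 0.15·0.4000 / (0.15·0.4000 + 0.8·0.6000) ≈ 0.1111
After 'negative': P(carrier) = 0.15·0.1111 / (0.15·0.1111 + 0.8·0.8889) ≈ 0.0229
After 'positive': P(carrier) = 0.85·0.0229 / (0.85·0.0229 + 0.2·0.9771) ≈ 0.0906

0.0906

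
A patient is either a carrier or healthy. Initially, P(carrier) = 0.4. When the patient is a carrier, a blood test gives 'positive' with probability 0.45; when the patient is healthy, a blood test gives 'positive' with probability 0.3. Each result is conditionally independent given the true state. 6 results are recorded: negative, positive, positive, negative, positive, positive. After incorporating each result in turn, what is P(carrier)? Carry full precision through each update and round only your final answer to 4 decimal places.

Each posterior becomes the prior for the next update.
After 'negative': P(carrier) = 0.55·0.4000 / (0.55·0.4000 + 0.7·0.6000) ≈ 0.3438
After 'positive': P(carrier) = 0.45·0.3438 / (0.45·0.3438 + 0.3·0.6562) ≈ 0.4400
After 'positive': P(carrier) = 0.45·0.4400 / (0.45·0.4400 + 0.3·0.5600) ≈ 0.5410
After 'negative': P(carrier) = 0.55·0.5410 / (0.55·0.5410 + 0.7·0.4590) ≈ 0.4808
After 'positive': P(carrier) = 0.45·0.4808 / (0.45·0.4808 + 0.3·0.5192) ≈ 0.5814
After 'positive': P(carrier) = 0.45·0.5814 / (0.45·0.5814 + 0.3·0.4186) ≈ 0.6757

0.6757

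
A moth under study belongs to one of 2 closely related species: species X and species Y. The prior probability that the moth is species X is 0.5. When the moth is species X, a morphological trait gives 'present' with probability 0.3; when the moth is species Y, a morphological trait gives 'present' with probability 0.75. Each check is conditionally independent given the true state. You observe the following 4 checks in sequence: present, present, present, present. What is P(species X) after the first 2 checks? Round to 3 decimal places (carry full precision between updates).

0.138

After 'present': P(species X) = 0.3·0.5000 / (0.3·0.5000 + 0.75·0.5000) ≈ 0.2857
After 'present': P(species X) = 0.3·0.2857 / (0.3·0.2857 + 0.75·0.7143) ≈ 0.1379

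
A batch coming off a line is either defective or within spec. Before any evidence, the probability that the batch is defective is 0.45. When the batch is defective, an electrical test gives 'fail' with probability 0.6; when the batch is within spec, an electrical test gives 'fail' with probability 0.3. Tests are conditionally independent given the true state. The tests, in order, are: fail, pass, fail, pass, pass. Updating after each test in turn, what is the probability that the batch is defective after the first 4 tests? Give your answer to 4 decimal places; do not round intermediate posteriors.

0.5166

Each posterior becomes the prior for the next update.
After 'fail': P(defective) = 0.6·0.4500 / (0.6·0.4500 + 0.3·0.5500) ≈ 0.6207
After 'pass': P(defective) = 0.4·0.6207 / (0.4·0.6207 + 0.7·0.3793) ≈ 0.4832
After 'fail': P(defective) = 0.6·0.4832 / (0.6·0.4832 + 0.3·0.5168) ≈ 0.6516
After 'pass': P(defective) = 0.4·0.6516 / (0.4·0.6516 + 0.7·0.3484) ≈ 0.5166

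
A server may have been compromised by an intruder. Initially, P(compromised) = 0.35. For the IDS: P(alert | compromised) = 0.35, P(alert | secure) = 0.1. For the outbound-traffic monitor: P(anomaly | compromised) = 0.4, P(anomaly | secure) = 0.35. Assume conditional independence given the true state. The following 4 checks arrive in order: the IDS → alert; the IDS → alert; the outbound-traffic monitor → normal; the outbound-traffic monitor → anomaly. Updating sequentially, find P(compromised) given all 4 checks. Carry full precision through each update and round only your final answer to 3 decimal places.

0.874

After the IDS='alert': P(compromised) = 0.35·0.3500 / (0.35·0.3500 + 0.1·0.6500) ≈ 0.6533
After the IDS='alert': P(compromised) = 0.35·0.6533 / (0.35·0.6533 + 0.1·0.3467) ≈ 0.8684
After the outbound-traffic monitor='normal': P(compromised) = 0.6·0.8684 / (0.6·0.8684 + 0.65·0.1316) ≈ 0.8589
After the outbound-traffic monitor='anomaly': P(compromised) = 0.4·0.8589 / (0.4·0.8589 + 0.35·0.1411) ≈ 0.8743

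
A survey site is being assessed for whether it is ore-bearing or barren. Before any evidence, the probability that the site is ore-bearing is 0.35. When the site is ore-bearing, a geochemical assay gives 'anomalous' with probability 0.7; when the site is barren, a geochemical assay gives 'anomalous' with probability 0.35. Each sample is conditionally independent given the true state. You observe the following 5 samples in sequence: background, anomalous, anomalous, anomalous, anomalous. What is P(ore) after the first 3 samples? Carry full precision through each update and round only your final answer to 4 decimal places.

After 'background': P(ore) = 0.3·0.3500 / (0.3·0.3500 + 0.65·0.6500) ≈ 0.1991
After 'anomalous': P(ore) = 0.7·0.1991 / (0.7·0.1991 + 0.35·0.8009) ≈ 0.3320
After 'anomalous': P(ore) = 0.7·0.3320 / (0.7·0.3320 + 0.35·0.6680) ≈ 0.4985

0.4985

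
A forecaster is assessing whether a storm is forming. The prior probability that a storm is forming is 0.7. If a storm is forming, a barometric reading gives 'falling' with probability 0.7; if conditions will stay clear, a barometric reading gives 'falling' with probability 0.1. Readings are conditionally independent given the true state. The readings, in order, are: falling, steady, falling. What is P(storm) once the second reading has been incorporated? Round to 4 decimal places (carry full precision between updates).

0.8448

After 'falling': P(storm) = 0.7·0.7000 / (0.7·0.7000 + 0.1·0.3000) ≈ 0.9423
After 'steady': P(storm) = 0.3·0.9423 / (0.3·0.9423 + 0.9·0.0577) ≈ 0.8448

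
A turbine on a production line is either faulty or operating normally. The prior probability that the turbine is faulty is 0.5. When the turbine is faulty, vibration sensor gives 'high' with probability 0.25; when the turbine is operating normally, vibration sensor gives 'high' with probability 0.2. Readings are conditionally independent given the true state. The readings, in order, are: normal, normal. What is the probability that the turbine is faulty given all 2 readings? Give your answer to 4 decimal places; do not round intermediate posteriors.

0.4678

Apply Bayes' rule sequentially, carrying P(faulty) forward.
After 'normal': P(faulty) = 0.75·0.5000 / (0.75·0.5000 + 0.8·0.5000) ≈ 0.4839
After 'normal': P(faulty) = 0.75·0.4839 / (0.75·0.4839 + 0.8·0.5161) ≈ 0.4678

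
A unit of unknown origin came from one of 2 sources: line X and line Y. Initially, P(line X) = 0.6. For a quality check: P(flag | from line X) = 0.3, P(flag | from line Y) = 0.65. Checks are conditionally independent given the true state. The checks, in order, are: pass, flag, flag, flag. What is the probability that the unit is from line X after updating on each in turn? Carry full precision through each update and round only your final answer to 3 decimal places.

Apply Bayes' rule sequentially, carrying P(line X) forward.
After 'pass': P(line X) = 0.7·0.6000 / (0.7·0.6000 + 0.35·0.4000) ≈ 0.7500
After 'flag': P(line X) = 0.3·0.7500 / (0.3·0.7500 + 0.65·0.2500) ≈ 0.5806
After 'flag': P(line X) = 0.3·0.5806 / (0.3·0.5806 + 0.65·0.4194) ≈ 0.3899
After 'flag': P(line X) = 0.3·0.3899 / (0.3·0.3899 + 0.65·0.6101) ≈ 0.2278

0.228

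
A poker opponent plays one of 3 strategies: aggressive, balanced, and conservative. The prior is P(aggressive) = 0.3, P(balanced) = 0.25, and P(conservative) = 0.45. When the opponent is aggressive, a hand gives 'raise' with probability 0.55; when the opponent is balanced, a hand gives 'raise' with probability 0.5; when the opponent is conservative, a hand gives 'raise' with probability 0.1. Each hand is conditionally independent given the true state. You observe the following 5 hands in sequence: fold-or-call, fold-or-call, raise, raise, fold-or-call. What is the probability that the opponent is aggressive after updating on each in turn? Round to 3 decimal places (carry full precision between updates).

0.427

After 'fold-or-call': normaliser = 0.45·0.3000 + 0.5·0.2500 + 0.9·0.4500; P(aggressive) ≈ 0.2030, P(balanced) ≈ 0.1880, P(conservative) ≈ 0.6090
After 'fold-or-call': normaliser = 0.45·0.2030 + 0.5·0.1880 + 0.9·0.6090; P(aggressive) ≈ 0.1246, P(balanced) ≈ 0.1281, P(conservative) ≈ 0.7473
After 'raise': normaliser = 0.55·0.1246 + 0.5·0.1281 + 0.1·0.7473; P(aggressive) ≈ 0.3304, P(balanced) ≈ 0.3091, P(conservative) ≈ 0.3605
After 'raise': normaliser = 0.55·0.3304 + 0.5·0.3091 + 0.1·0.3605; P(aggressive) ≈ 0.4881, P(balanced) ≈ 0.4150, P(conservative) ≈ 0.0968
After 'fold-or-call': normaliser = 0.45·0.4881 + 0.5·0.4150 + 0.9·0.0968; P(aggressive) ≈ 0.4271, P(balanced) ≈ 0.4035, P(conservative) ≈ 0.1694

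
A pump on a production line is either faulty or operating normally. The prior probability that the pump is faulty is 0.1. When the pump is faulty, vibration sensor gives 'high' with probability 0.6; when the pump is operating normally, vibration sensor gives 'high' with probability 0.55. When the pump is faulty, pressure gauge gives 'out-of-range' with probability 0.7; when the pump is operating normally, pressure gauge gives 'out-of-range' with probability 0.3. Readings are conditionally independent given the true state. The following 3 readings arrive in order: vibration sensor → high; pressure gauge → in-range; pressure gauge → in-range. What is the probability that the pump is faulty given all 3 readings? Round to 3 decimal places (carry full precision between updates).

After vibration sensor='high': P(faulty) = 0.6·0.1000 / (0.6·0.1000 + 0.55·0.9000) ≈ 0.1081
After pressure gauge='in-range': P(faulty) = 0.3·0.1081 / (0.3·0.1081 + 0.7·0.8919) ≈ 0.0494
After pressure gauge='in-range': P(faulty) = 0.3·0.0494 / (0.3·0.0494 + 0.7·0.9506) ≈ 0.0218

0.022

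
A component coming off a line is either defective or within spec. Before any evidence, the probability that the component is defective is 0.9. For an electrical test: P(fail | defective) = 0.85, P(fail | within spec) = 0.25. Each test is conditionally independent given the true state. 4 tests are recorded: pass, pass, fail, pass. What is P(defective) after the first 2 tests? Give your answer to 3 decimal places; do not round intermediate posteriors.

After 'pass': P(defective) = 0.15·0.9000 / (0.15·0.9000 + 0.75·0.1000) ≈ 0.6429
After 'pass': P(defective) = 0.15·0.6429 / (0.15·0.6429 + 0.75·0.3571) ≈ 0.2647

0.265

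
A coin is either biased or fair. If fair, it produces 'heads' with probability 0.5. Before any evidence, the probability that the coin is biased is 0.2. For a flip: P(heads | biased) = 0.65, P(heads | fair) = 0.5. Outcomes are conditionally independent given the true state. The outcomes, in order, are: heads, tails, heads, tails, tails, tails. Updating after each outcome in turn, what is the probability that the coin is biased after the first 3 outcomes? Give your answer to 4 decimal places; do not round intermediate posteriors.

After 'heads': P(biased) = 0.65·0.2000 / (0.65·0.2000 + 0.5·0.8000) ≈ 0.2453
After 'tails': P(biased) = 0.35·0.2453 / (0.35·0.2453 + 0.5·0.7547) ≈ 0.1853
After 'heads': P(biased) = 0.65·0.1853 / (0.65·0.1853 + 0.5·0.8147) ≈ 0.2282

0.2282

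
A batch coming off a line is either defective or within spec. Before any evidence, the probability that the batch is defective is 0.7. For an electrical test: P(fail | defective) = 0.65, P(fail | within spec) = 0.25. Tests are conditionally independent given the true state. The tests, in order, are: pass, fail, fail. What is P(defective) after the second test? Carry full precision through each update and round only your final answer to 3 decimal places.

0.739

After 'pass': P(defective) = 0.35·0.7000 / (0.35·0.7000 + 0.75·0.3000) ≈ 0.5213
After 'fail': P(defective) = 0.65·0.5213 / (0.65·0.5213 + 0.25·0.4787) ≈ 0.7390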